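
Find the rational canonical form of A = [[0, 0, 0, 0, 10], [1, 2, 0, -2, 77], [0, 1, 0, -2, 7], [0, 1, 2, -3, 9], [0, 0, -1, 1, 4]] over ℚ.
R = [[0, 0, 0, 0, 10], [1, 0, 0, 0, 43], [0, 1, 0, 0, 11], [0, 0, 1, 0, 6], [0, 0, 0, 1, 3]]

The invariant factors of A (the non-unit diagonal entries of the Smith normal form of xI - A over ℚ[x]) are (x - 5)(x + 2)(x^3 + 4x + 1), each dividing the next. The characteristic polynomial is their product, (x - 5)(x + 2)(x^3 + 4x + 1).

The rational canonical form is the block-diagonal matrix of companion matrices C(f_i):
R = [[0, 0, 0, 0, 10], [1, 0, 0, 0, 43], [0, 1, 0, 0, 11], [0, 0, 1, 0, 6], [0, 0, 0, 1, 3]].

Note the characteristic polynomial does not split into linear factors over ℚ, so A has no Jordan form over ℚ; the rational canonical form exists over any field.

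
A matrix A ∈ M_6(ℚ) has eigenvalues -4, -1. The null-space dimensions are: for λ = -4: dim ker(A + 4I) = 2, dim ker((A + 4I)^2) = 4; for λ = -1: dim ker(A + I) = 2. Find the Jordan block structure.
Jordan blocks: (-4, 2), (-4, 2), (-1, 1), (-1, 1)

λ = -4: successive nullity increments [2, 2] count blocks of size ≥ k; block sizes are [2, 2].
λ = -1: successive nullity increments [2] count blocks of size ≥ k; block sizes are [1, 1].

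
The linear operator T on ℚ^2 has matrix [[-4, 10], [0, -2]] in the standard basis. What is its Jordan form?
The characteristic polynomial is det(xI - A) = (x + 2)(x + 4), so the eigenvalues are -4 (algebraic multiplicity 1), -2 (algebraic multiplicity 1).

For λ = -4: algebraic multiplicity 1 gives one 1×1 block.

For λ = -2: algebraic multiplicity 1 gives one 1×1 block.

Assembling the blocks gives the Jordan form J above.

J = [[-4, 0], [0, -2]]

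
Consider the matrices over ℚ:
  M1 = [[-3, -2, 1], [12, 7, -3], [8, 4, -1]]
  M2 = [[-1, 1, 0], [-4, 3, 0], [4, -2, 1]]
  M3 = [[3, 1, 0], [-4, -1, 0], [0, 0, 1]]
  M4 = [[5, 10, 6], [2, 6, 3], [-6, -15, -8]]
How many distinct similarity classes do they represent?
1 class: {M1, M2, M3, M4}

Characteristic polynomials: χ_{M1} = (x - 1)^3, χ_{M2} = (x - 1)^3, χ_{M3} = (x - 1)^3, χ_{M4} = (x - 1)^3.

{M1, M2, M3, M4}: invariant factors x - 1, (x - 1)^2.

Matrices are similar if and only if their invariant-factor lists agree; the partition into similarity classes is {M1, M2, M3, M4}.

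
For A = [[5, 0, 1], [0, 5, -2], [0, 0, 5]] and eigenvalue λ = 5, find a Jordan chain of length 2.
We seek v_1 ∈ ker((A - 5I)^2) \ ker(A - 5I), then set v_{i+1} = (A - 5I) v_i.

One such chain is v_1 = [[-4, 9, 1]]^T, v_2 = [[1, -2, 0]]^T. Check: (A - 5I) v_2 = [[0, 0, 0]]^T = 0.

v_1 = [[-4, 9, 1]]^T, v_2 = [[1, -2, 0]]^T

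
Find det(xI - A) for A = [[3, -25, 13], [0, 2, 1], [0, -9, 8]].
χ_A(x) = (x - 5)^2(x - 3)

xI - A = [[x - 3, 25, -13], [0, x - 2, -1], [0, 9, x - 8]].

Expanding det(xI - A) along the first row:
det(xI - A) = + (x - 3)·det([[x - 2, -1], [9, x - 8]]) - (25)·det([[0, -1], [0, x - 8]]) + (-13)·det([[0, x - 2], [0, 9]]).

Evaluating gives χ_A(x) = x^3 - 13x^2 + 55x - 75 = (x - 5)^2(x - 3).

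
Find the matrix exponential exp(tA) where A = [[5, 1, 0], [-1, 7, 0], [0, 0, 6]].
e^{tA} = [[(1 - t)*e^{6*t}, t*e^{6*t}, 0], [-t*e^{6*t}, (t + 1)*e^{6*t}, 0], [0, 0, e^{6*t}]]

A has Jordan form J = [[6, 1, 0], [0, 6, 0], [0, 0, 6]] with A = PJP^{-1}, so e^{tA} = P e^{tJ} P^{-1}.

For a Jordan block J_k(λ), e^{tJ_k(λ)} = e^{λt} · (I + tN + t^2 N^2/2! + ... + t^{k-1} N^{k-1}/(k-1)!) where N is the nilpotent superdiagonal part.

Assembling the blocks and conjugating back gives the entries of e^{tA} as shown above.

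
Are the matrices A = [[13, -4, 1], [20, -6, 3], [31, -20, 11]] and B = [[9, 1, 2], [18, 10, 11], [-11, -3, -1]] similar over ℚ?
Yes.

Two matrices over a field are similar if and only if they have the same invariant factors.

Both A and B have characteristic polynomial (x - 6)^3 and minimal polynomial (x - 6)^3. Computing further, both have invariant factors (x - 6)^3. Hence A and B are similar.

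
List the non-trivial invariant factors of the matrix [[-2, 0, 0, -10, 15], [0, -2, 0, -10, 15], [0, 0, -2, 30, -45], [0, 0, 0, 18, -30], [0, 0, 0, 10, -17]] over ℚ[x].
The Jordan structure of A has elementary divisors (x + 2), (x + 2), (x + 2), (x + 2), (x - 3). Arranging the block sizes at each eigenvalue in decreasing order and taking row products gives the invariant factors.

Invariant factors (smallest first, each dividing the next): x + 2, x + 2, x + 2, (x - 3)(x + 2).

Check: the last factor (x - 3)(x + 2) is the minimal polynomial, and the product (x - 3)(x + 2)^4 is the characteristic polynomial.

x + 2, x + 2, x + 2, (x - 3)(x + 2)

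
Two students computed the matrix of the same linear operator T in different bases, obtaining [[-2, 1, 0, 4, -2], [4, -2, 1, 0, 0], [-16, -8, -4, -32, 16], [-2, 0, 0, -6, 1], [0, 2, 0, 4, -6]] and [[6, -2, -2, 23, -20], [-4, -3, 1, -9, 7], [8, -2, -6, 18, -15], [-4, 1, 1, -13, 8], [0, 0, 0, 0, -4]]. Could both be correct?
Yes.

Two matrices over a field are similar if and only if they have the same invariant factors.

Both A and B have characteristic polynomial (x + 4)^5 and minimal polynomial (x + 4)^3. Computing further, both have invariant factors (x + 4)^2, (x + 4)^3. Hence A and B are similar.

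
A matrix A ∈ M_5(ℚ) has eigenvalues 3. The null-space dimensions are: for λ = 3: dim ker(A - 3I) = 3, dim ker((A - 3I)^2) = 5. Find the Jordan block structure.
Jordan blocks: (3, 2), (3, 2), (3, 1)

λ = 3: successive nullity increments [3, 2] count blocks of size ≥ k; block sizes are [2, 2, 1].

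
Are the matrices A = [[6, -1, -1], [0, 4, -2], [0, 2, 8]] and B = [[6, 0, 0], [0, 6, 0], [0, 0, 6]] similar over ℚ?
Both have characteristic polynomial (x - 6)^3, but the minimal polynomial of A is (x - 6)^2 while the minimal polynomial of B is x - 6. The minimal polynomial is a similarity invariant, so A and B are not similar.

No.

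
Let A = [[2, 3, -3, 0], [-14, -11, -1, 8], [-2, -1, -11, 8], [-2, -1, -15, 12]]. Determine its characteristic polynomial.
χ_A(x) = (x - 4)(x + 4)^3

xI - A = [[x - 2, -3, 3, 0], [14, x + 11, 1, -8], [2, 1, x + 11, -8], [2, 1, 15, x - 12]].

Expanding det(xI - A) along the first row:
det(xI - A) = + (x - 2)·det([[x + 11, 1, -8], [1, x + 11, -8], [1, 15, x - 12]]) - (-3)·det([[14, 1, -8], [2, x + 11, -8], [2, 15, x - 12]]) + (3)·det([[14, x + 11, -8], [2, 1, -8], [2, 1, x - 12]]) - (0)·det([[14, x + 11, 1], [2, 1, x + 11], [2, 1, 15]]).

Evaluating gives χ_A(x) = x^4 + 8x^3 - 128x - 256 = (x - 4)(x + 4)^3.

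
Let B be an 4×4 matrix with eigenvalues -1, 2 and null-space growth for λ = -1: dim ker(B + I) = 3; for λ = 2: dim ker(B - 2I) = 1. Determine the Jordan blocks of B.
λ = -1: successive nullity increments [3] count blocks of size ≥ k; block sizes are [1, 1, 1].
λ = 2: successive nullity increments [1] count blocks of size ≥ k; block sizes are [1].

Jordan blocks: (-1, 1), (-1, 1), (-1, 1), (2, 1)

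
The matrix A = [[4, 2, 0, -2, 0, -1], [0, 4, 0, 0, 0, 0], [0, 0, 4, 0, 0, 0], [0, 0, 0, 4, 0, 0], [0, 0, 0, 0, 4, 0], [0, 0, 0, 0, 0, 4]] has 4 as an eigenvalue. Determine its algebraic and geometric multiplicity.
The characteristic polynomial is (x - 4)^6, so the factor x - 4 appears with exponent 6: the algebraic multiplicity is 6.

rank(A - 4I) = 1, so the eigenspace has dimension 6 - 1 = 5: the geometric multiplicity is 5.

Since 5 < 6, A is not diagonalizable.

algebraic multiplicity 6, geometric multiplicity 5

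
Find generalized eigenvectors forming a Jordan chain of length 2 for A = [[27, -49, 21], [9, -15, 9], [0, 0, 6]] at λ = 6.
We seek v_1 ∈ ker((A - 6I)^2) \ ker(A - 6I), then set v_{i+1} = (A - 6I) v_i.

One such chain is v_1 = [[31, 14, 2]]^T, v_2 = [[7, 3, 0]]^T. Check: (A - 6I) v_2 = [[0, 0, 0]]^T = 0.

v_1 = [[31, 14, 2]]^T, v_2 = [[7, 3, 0]]^T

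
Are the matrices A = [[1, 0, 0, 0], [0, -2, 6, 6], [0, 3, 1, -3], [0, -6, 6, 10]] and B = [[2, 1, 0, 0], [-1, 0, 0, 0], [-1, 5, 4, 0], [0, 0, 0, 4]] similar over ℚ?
No.

Both have characteristic polynomial (x - 4)^2(x - 1)^2, but the minimal polynomial of A is (x - 4)(x - 1) while the minimal polynomial of B is (x - 4)(x - 1)^2. The minimal polynomial is a similarity invariant, so A and B are not similar.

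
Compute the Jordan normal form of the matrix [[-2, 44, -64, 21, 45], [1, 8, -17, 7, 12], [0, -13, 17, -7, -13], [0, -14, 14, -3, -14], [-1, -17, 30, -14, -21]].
The characteristic polynomial is det(xI - A) = (x - 4)^2(x + 3)^3, so the eigenvalues are -3 (algebraic multiplicity 3), 4 (algebraic multiplicity 2).

For λ = -3: rank(A + 3I) = 3, rank((A + 3I)^2) = 2. The eigenspace has dimension 5 - 3 = 2, so there are 2 Jordan blocks; the rank sequence gives block sizes [2, 1].

For λ = 4: rank(A - 4I) = 4, rank((A - 4I)^2) = 3. The eigenspace has dimension 5 - 4 = 1, so there is 1 Jordan block; the rank sequence gives block sizes [2].

Assembling the blocks gives the Jordan form J above.

J = [[-3, 1, 0, 0, 0], [0, -3, 0, 0, 0], [0, 0, -3, 0, 0], [0, 0, 0, 4, 1], [0, 0, 0, 0, 4]]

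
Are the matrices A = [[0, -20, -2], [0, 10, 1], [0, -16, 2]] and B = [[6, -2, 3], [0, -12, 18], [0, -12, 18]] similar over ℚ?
Yes.

Two matrices over a field are similar if and only if they have the same invariant factors.

Both A and B have characteristic polynomial x(x - 6)^2 and minimal polynomial x(x - 6)^2. Computing further, both have invariant factors x(x - 6)^2. Hence A and B are similar.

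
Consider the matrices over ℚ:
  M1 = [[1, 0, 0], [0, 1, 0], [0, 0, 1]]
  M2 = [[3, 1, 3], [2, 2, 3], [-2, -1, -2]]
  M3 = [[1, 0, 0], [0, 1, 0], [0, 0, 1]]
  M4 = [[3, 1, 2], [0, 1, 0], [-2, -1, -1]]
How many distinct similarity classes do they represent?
2 classes: {M1, M3}, {M2, M4}

Characteristic polynomials: χ_{M1} = (x - 1)^3, χ_{M2} = (x - 1)^3, χ_{M3} = (x - 1)^3, χ_{M4} = (x - 1)^3.

{M1, M3}: invariant factors x - 1, x - 1, x - 1.

{M2, M4}: invariant factors x - 1, (x - 1)^2.

Matrices are similar if and only if their invariant-factor lists agree; the partition into similarity classes is {M1, M3}, {M2, M4}.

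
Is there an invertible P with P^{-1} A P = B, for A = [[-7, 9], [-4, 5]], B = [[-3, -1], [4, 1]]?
Yes.

Two matrices over a field are similar if and only if they have the same invariant factors.

Both A and B have characteristic polynomial (x + 1)^2 and minimal polynomial (x + 1)^2. Computing further, both have invariant factors (x + 1)^2. Hence A and B are similar.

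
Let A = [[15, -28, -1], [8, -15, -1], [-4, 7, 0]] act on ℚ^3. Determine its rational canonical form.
The invariant factors of A (the non-unit diagonal entries of the Smith normal form of xI - A over ℚ[x]) are (x + 1)(x^2 - x + 3), each dividing the next. The characteristic polynomial is their product, (x + 1)(x^2 - x + 3).

The rational canonical form is the block-diagonal matrix of companion matrices C(f_i):
R = [[0, 0, -3], [1, 0, -2], [0, 1, 0]].

Note the characteristic polynomial does not split into linear factors over ℚ, so A has no Jordan form over ℚ; the rational canonical form exists over any field.

R = [[0, 0, -3], [1, 0, -2], [0, 1, 0]]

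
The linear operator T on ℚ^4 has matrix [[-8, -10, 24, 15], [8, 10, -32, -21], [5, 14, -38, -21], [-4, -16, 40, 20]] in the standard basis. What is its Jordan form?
J = [[-4, 1, 0, 0], [0, -4, 1, 0], [0, 0, -4, 0], [0, 0, 0, -4]]

The characteristic polynomial is det(xI - A) = (x + 4)^4, so the eigenvalues are -4 (algebraic multiplicity 4).

For λ = -4: rank(A + 4I) = 2, rank((A + 4I)^2) = 1, rank((A + 4I)^3) = 0. The eigenspace has dimension 4 - 2 = 2, so there are 2 Jordan blocks; the rank sequence gives block sizes [3, 1].

Assembling the blocks gives the Jordan form J above.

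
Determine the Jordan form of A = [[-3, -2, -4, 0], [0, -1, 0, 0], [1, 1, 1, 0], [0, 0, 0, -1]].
The characteristic polynomial is det(xI - A) = (x + 1)^4, so the eigenvalues are -1 (algebraic multiplicity 4).

For λ = -1: rank(A + I) = 1, rank((A + I)^2) = 0. The eigenspace has dimension 4 - 1 = 3, so there are 3 Jordan blocks; the rank sequence gives block sizes [2, 1, 1].

Assembling the blocks gives the Jordan form J above.

J = [[-1, 1, 0, 0], [0, -1, 0, 0], [0, 0, -1, 0], [0, 0, 0, -1]]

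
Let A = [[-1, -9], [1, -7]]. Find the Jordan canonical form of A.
J = [[-4, 1], [0, -4]]

The characteristic polynomial is det(xI - A) = (x + 4)^2, so the eigenvalues are -4 (algebraic multiplicity 2).

For λ = -4: rank(A + 4I) = 1, rank((A + 4I)^2) = 0. The eigenspace has dimension 2 - 1 = 1, so there is 1 Jordan block; the rank sequence gives block sizes [2].

Assembling the blocks gives the Jordan form J above.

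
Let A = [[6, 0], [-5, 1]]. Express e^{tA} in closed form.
e^{tA} = [[e^{6*t}, 0], [-e^{6*t} + e^{t}, e^{t}]]

A has Jordan form J = [[1, 0], [0, 6]] with A = PJP^{-1}, so e^{tA} = P e^{tJ} P^{-1}.

For a Jordan block J_k(λ), e^{tJ_k(λ)} = e^{λt} · (I + tN + t^2 N^2/2! + ... + t^{k-1} N^{k-1}/(k-1)!) where N is the nilpotent superdiagonal part.

Assembling the blocks and conjugating back gives the entries of e^{tA} as shown above.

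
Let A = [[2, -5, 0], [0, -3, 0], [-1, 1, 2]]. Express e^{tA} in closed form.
e^{tA} = [[e^{2*t}, (1 - e^{5*t})*e^{-3*t}, 0], [0, e^{-3*t}, 0], [-t*e^{2*t}, t*e^{2*t}, e^{2*t}]]

A has Jordan form J = [[-3, 0, 0], [0, 2, 1], [0, 0, 2]] with A = PJP^{-1}, so e^{tA} = P e^{tJ} P^{-1}.

For a Jordan block J_k(λ), e^{tJ_k(λ)} = e^{λt} · (I + tN + t^2 N^2/2! + ... + t^{k-1} N^{k-1}/(k-1)!) where N is the nilpotent superdiagonal part.

Assembling the blocks and conjugating back gives the entries of e^{tA} as shown above.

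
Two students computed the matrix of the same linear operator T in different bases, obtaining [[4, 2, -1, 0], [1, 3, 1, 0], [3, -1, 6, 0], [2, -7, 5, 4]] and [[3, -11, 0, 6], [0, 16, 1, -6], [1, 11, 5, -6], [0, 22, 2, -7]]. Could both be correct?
Yes.

Two matrices over a field are similar if and only if they have the same invariant factors.

Both A and B have characteristic polynomial (x - 5)(x - 4)^3 and minimal polynomial (x - 5)(x - 4)^3. Computing further, both have invariant factors (x - 5)(x - 4)^3. Hence A and B are similar.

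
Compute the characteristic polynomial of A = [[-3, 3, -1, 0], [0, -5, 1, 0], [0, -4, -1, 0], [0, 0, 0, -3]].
χ_A(x) = (x + 3)^4

xI - A = [[x + 3, -3, 1, 0], [0, x + 5, -1, 0], [0, 4, x + 1, 0], [0, 0, 0, x + 3]].

Expanding det(xI - A) along the first row:
det(xI - A) = + (x + 3)·det([[x + 5, -1, 0], [4, x + 1, 0], [0, 0, x + 3]]) - (-3)·det([[0, -1, 0], [0, x + 1, 0], [0, 0, x + 3]]) + (1)·det([[0, x + 5, 0], [0, 4, 0], [0, 0, x + 3]]) - (0)·det([[0, x + 5, -1], [0, 4, x + 1], [0, 0, 0]]).

Evaluating gives χ_A(x) = x^4 + 12x^3 + 54x^2 + 108x + 81 = (x + 3)^4.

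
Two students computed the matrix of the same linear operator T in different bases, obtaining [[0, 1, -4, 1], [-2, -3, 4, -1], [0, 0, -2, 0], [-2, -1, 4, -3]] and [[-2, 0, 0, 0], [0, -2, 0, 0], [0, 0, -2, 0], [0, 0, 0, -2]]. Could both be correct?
Both have characteristic polynomial (x + 2)^4, but the minimal polynomial of A is (x + 2)^2 while the minimal polynomial of B is x + 2. The minimal polynomial is a similarity invariant, so A and B are not similar.

No.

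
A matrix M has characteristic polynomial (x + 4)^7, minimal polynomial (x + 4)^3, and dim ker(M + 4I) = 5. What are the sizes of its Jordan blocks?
Jordan blocks: (-4, 3), (-4, 1), (-4, 1), (-4, 1), (-4, 1)

λ = -4: algebraic multiplicity 7 (exponent in χ_M), largest block size 3 (exponent in m_M), 5 blocks (geometric multiplicity). These force block sizes [3, 1, 1, 1, 1].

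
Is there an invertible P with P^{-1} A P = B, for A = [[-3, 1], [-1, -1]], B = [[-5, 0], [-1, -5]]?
No.

trace(A) = -4 but trace(B) = -10. The trace is a similarity invariant, so A and B are not similar.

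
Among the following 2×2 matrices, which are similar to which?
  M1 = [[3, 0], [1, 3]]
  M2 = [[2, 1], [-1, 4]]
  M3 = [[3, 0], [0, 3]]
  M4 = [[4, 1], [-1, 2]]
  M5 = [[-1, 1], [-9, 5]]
3 classes: {M1, M2, M4}, {M3}, {M5}

Characteristic polynomials: χ_{M1} = (x - 3)^2, χ_{M2} = (x - 3)^2, χ_{M3} = (x - 3)^2, χ_{M4} = (x - 3)^2, χ_{M5} = (x - 2)^2.

{M1, M2, M4}: invariant factors (x - 3)^2.

{M3}: invariant factors x - 3, x - 3.

{M5}: invariant factors (x - 2)^2.

Matrices are similar if and only if their invariant-factor lists agree; the partition into similarity classes is {M1, M2, M4}, {M3}, {M5}.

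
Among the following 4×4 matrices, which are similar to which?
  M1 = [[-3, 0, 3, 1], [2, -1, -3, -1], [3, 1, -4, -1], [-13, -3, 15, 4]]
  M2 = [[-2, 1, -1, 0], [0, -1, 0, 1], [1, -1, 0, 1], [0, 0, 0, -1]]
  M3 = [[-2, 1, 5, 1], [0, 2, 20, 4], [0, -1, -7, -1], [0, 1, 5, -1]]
Characteristic polynomials: χ_{M1} = (x + 1)^4, χ_{M2} = (x + 1)^4, χ_{M3} = (x + 2)^4.

{M1, M2}: invariant factors (x + 1)^2, (x + 1)^2.

{M3}: invariant factors x + 2, x + 2, (x + 2)^2.

Matrices are similar if and only if their invariant-factor lists agree; the partition into similarity classes is {M1, M2}, {M3}.

2 classes: {M1, M2}, {M3}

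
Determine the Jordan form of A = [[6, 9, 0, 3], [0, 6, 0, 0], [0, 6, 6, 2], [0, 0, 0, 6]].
The characteristic polynomial is det(xI - A) = (x - 6)^4, so the eigenvalues are 6 (algebraic multiplicity 4).

For λ = 6: rank(A - 6I) = 1, rank((A - 6I)^2) = 0. The eigenspace has dimension 4 - 1 = 3, so there are 3 Jordan blocks; the rank sequence gives block sizes [2, 1, 1].

Assembling the blocks gives the Jordan form J above.

J = [[6, 1, 0, 0], [0, 6, 0, 0], [0, 0, 6, 0], [0, 0, 0, 6]]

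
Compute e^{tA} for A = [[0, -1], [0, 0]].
A has Jordan form J = [[0, 1], [0, 0]] with A = PJP^{-1}, so e^{tA} = P e^{tJ} P^{-1}.

For a Jordan block J_k(λ), e^{tJ_k(λ)} = e^{λt} · (I + tN + t^2 N^2/2! + ... + t^{k-1} N^{k-1}/(k-1)!) where N is the nilpotent superdiagonal part.

Assembling the blocks and conjugating back gives the entries of e^{tA} as shown above.

e^{tA} = [[1, -t], [0, 1]]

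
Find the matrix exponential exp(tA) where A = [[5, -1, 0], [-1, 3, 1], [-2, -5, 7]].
A has Jordan form J = [[5, 1, 0], [0, 5, 1], [0, 0, 5]] with A = PJP^{-1}, so e^{tA} = P e^{tJ} P^{-1}.

For a Jordan block J_k(λ), e^{tJ_k(λ)} = e^{λt} · (I + tN + t^2 N^2/2! + ... + t^{k-1} N^{k-1}/(k-1)!) where N is the nilpotent superdiagonal part.

Assembling the blocks and conjugating back gives the entries of e^{tA} as shown above.

e^{tA} = [[(t^2 + 2)*e^{5*t}/2, t*(t - 1)*e^{5*t}, -t^2*e^{5*t}/2], [-t*e^{5*t}, (1 - 2*t)*e^{5*t}, t*e^{5*t}], [t*(t - 4)*e^{5*t}/2, t*(t - 5)*e^{5*t}, (-t^2 + 4*t + 2)*e^{5*t}/2]]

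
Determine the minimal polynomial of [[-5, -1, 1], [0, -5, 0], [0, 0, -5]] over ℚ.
m_A(x) = (x + 5)^2

The characteristic polynomial factors as (x + 5)^3. The minimal polynomial is ∏(x - λ)^{k_λ} where k_λ is the size of the largest Jordan block at λ.

For λ = -5: rank(A + 5I) = 1, and the largest Jordan block has size 2 (the smallest k with rank((A + 5I)^k) = rank((A + 5I)^(k+1))).

So m_A(x) = (x + 5)^2.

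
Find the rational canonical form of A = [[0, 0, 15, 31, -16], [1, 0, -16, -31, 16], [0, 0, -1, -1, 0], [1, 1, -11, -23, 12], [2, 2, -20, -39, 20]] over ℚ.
The invariant factors of A (the non-unit diagonal entries of the Smith normal form of xI - A over ℚ[x]) are (x + 2)^2(x^3 - 4x + 4), each dividing the next. The characteristic polynomial is their product, (x + 2)^2(x^3 - 4x + 4).

The rational canonical form is the block-diagonal matrix of companion matrices C(f_i):
R = [[0, 0, 0, 0, -16], [1, 0, 0, 0, 0], [0, 1, 0, 0, 12], [0, 0, 1, 0, 0], [0, 0, 0, 1, -4]].

Note the characteristic polynomial does not split into linear factors over ℚ, so A has no Jordan form over ℚ; the rational canonical form exists over any field.

R = [[0, 0, 0, 0, -16], [1, 0, 0, 0, 0], [0, 1, 0, 0, 12], [0, 0, 1, 0, 0], [0, 0, 0, 1, -4]]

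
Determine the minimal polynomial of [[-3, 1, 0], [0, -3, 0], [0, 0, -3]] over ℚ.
The characteristic polynomial factors as (x + 3)^3. The minimal polynomial is ∏(x - λ)^{k_λ} where k_λ is the size of the largest Jordan block at λ.

For λ = -3: rank(A + 3I) = 1, and the largest Jordan block has size 2 (the smallest k with rank((A + 3I)^k) = rank((A + 3I)^(k+1))).

So m_A(x) = (x + 3)^2.

m_A(x) = (x + 3)^2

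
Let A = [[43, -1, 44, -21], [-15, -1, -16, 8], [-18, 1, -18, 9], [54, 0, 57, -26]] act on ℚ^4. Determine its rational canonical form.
The invariant factors of A (the non-unit diagonal entries of the Smith normal form of xI - A over ℚ[x]) are (x^2 + x - 5)^2, each dividing the next. The characteristic polynomial is their product, (x^2 + x - 5)^2.

The rational canonical form is the block-diagonal matrix of companion matrices C(f_i):
R = [[0, 0, 0, -25], [1, 0, 0, 10], [0, 1, 0, 9], [0, 0, 1, -2]].

Note the characteristic polynomial does not split into linear factors over ℚ, so A has no Jordan form over ℚ; the rational canonical form exists over any field.

R = [[0, 0, 0, -25], [1, 0, 0, 10], [0, 1, 0, 9], [0, 0, 1, -2]]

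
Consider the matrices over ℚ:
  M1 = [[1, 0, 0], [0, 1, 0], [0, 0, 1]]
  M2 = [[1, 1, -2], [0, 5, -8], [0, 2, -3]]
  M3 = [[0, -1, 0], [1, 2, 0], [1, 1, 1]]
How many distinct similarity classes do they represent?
2 classes: {M1}, {M2, M3}

Characteristic polynomials: χ_{M1} = (x - 1)^3, χ_{M2} = (x - 1)^3, χ_{M3} = (x - 1)^3.

{M1}: invariant factors x - 1, x - 1, x - 1.

{M2, M3}: invariant factors x - 1, (x - 1)^2.

Matrices are similar if and only if their invariant-factor lists agree; the partition into similarity classes is {M1}, {M2, M3}.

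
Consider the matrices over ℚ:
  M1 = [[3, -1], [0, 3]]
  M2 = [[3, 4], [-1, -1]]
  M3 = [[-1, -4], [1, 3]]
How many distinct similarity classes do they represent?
Characteristic polynomials: χ_{M1} = (x - 3)^2, χ_{M2} = (x - 1)^2, χ_{M3} = (x - 1)^2.

{M1}: invariant factors (x - 3)^2.

{M2, M3}: invariant factors (x - 1)^2.

Matrices are similar if and only if their invariant-factor lists agree; the partition into similarity classes is {M1}, {M2, M3}.

2 classes: {M1}, {M2, M3}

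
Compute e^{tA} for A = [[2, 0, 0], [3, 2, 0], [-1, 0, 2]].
e^{tA} = [[e^{2*t}, 0, 0], [3*t*e^{2*t}, e^{2*t}, 0], [-t*e^{2*t}, 0, e^{2*t}]]

A has Jordan form J = [[2, 1, 0], [0, 2, 0], [0, 0, 2]] with A = PJP^{-1}, so e^{tA} = P e^{tJ} P^{-1}.

For a Jordan block J_k(λ), e^{tJ_k(λ)} = e^{λt} · (I + tN + t^2 N^2/2! + ... + t^{k-1} N^{k-1}/(k-1)!) where N is the nilpotent superdiagonal part.

Assembling the blocks and conjugating back gives the entries of e^{tA} as shown above.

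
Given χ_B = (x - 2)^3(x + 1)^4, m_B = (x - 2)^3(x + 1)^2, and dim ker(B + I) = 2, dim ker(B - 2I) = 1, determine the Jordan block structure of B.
Jordan blocks: (-1, 2), (-1, 2), (2, 3)

λ = -1: algebraic multiplicity 4 (exponent in χ_B), largest block size 2 (exponent in m_B), 2 blocks (geometric multiplicity). These force block sizes [2, 2].
λ = 2: algebraic multiplicity 3 (exponent in χ_B), largest block size 3 (exponent in m_B), 1 block (geometric multiplicity). This forces block sizes [3].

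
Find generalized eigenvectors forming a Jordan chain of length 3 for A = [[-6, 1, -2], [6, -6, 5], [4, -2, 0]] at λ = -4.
v_1 = [[-2, 6, 5]]^T, v_2 = [[0, 1, 0]]^T, v_3 = [[1, -2, -2]]^T

We seek v_1 ∈ ker((A + 4I)^3) \ ker((A + 4I)^2), then set v_{i+1} = (A + 4I) v_i.

One such chain is v_1 = [[-2, 6, 5]]^T, v_2 = [[0, 1, 0]]^T, v_3 = [[1, -2, -2]]^T. Check: (A + 4I) v_3 = [[0, 0, 0]]^T = 0.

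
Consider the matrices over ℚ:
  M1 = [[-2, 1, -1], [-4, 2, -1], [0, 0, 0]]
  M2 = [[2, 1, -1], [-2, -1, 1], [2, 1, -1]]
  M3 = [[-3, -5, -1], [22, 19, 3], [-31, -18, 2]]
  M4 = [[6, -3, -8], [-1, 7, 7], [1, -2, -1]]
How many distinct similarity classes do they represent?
4 classes: {M1}, {M2}, {M3}, {M4}

Characteristic polynomials: χ_{M1} = x^3, χ_{M2} = x^3, χ_{M3} = (x - 6)^3, χ_{M4} = (x - 4)^3.

{M1}: invariant factors x^3.

{M2}: invariant factors x, x^2.

{M3}: invariant factors (x - 6)^3.

{M4}: invariant factors (x - 4)^3.

Matrices are similar if and only if their invariant-factor lists agree; the partition into similarity classes is {M1}, {M2}, {M3}, {M4}.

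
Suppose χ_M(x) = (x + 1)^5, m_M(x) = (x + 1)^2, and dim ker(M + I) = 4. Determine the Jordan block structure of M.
Jordan blocks: (-1, 2), (-1, 1), (-1, 1), (-1, 1)

λ = -1: algebraic multiplicity 5 (exponent in χ_M), largest block size 2 (exponent in m_M), 4 blocks (geometric multiplicity). These force block sizes [2, 1, 1, 1].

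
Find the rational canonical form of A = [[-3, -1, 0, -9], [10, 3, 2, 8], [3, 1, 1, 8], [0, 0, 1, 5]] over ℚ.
R = [[0, 0, 0, -6], [1, 0, 0, -23], [0, 1, 0, 4], [0, 0, 1, 6]]

The invariant factors of A (the non-unit diagonal entries of the Smith normal form of xI - A over ℚ[x]) are (x - 6)(x^3 - 4x - 1), each dividing the next. The characteristic polynomial is their product, (x - 6)(x^3 - 4x - 1).

The rational canonical form is the block-diagonal matrix of companion matrices C(f_i):
R = [[0, 0, 0, -6], [1, 0, 0, -23], [0, 1, 0, 4], [0, 0, 1, 6]].

Note the characteristic polynomial does not split into linear factors over ℚ, so A has no Jordan form over ℚ; the rational canonical form exists over any field.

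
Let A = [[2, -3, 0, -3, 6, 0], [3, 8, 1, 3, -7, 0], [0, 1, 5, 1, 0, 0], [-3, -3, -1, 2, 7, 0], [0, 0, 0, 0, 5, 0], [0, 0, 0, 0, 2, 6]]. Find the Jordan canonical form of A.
J = [[2, 0, 0, 0, 0, 0], [0, 5, 1, 0, 0, 0], [0, 0, 5, 1, 0, 0], [0, 0, 0, 5, 0, 0], [0, 0, 0, 0, 5, 0], [0, 0, 0, 0, 0, 6]]

The characteristic polynomial is det(xI - A) = (x - 6)(x - 5)^4(x - 2), so the eigenvalues are 2 (algebraic multiplicity 1), 5 (algebraic multiplicity 4), 6 (algebraic multiplicity 1).

For λ = 2: algebraic multiplicity 1 gives one 1×1 block.

For λ = 5: rank(A - 5I) = 4, rank((A - 5I)^2) = 3, rank((A - 5I)^3) = 2. The eigenspace has dimension 6 - 4 = 2, so there are 2 Jordan blocks; the rank sequence gives block sizes [3, 1].

For λ = 6: algebraic multiplicity 1 gives one 1×1 block.

Assembling the blocks gives the Jordan form J above.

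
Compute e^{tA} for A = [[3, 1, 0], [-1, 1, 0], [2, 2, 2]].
e^{tA} = [[(t + 1)*e^{2*t}, t*e^{2*t}, 0], [-t*e^{2*t}, (1 - t)*e^{2*t}, 0], [2*t*e^{2*t}, 2*t*e^{2*t}, e^{2*t}]]

A has Jordan form J = [[2, 1, 0], [0, 2, 0], [0, 0, 2]] with A = PJP^{-1}, so e^{tA} = P e^{tJ} P^{-1}.

For a Jordan block J_k(λ), e^{tJ_k(λ)} = e^{λt} · (I + tN + t^2 N^2/2! + ... + t^{k-1} N^{k-1}/(k-1)!) where N is the nilpotent superdiagonal part.

Assembling the blocks and conjugating back gives the entries of e^{tA} as shown above.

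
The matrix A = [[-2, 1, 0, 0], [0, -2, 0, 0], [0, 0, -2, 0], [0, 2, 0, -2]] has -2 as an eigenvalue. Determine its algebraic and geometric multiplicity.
The characteristic polynomial is (x + 2)^4, so the factor x + 2 appears with exponent 4: the algebraic multiplicity is 4.

rank(A + 2I) = 1, so the eigenspace has dimension 4 - 1 = 3: the geometric multiplicity is 3.

Since 3 < 4, A is not diagonalizable.

algebraic multiplicity 4, geometric multiplicity 3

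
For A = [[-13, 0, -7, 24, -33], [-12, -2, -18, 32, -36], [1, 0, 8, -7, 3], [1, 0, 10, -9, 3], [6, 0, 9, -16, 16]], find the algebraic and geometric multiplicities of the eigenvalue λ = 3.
The characteristic polynomial is (x - 3)^2(x + 2)^3, so the factor x - 3 appears with exponent 2: the algebraic multiplicity is 2.

rank(A - 3I) = 4, so the eigenspace has dimension 5 - 4 = 1: the geometric multiplicity is 1.

Since 1 < 2, A is not diagonalizable.

algebraic multiplicity 2, geometric multiplicity 1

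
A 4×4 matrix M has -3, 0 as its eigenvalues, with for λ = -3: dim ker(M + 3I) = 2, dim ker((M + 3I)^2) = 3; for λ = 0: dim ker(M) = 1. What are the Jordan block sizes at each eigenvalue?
λ = -3: successive nullity increments [2, 1] count blocks of size ≥ k; block sizes are [2, 1].
λ = 0: successive nullity increments [1] count blocks of size ≥ k; block sizes are [1].

Jordan blocks: (-3, 2), (-3, 1), (0, 1)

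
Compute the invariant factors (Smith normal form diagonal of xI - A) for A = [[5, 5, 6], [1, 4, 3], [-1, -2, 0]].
(x - 3)^3

The Jordan structure of A has elementary divisors (x - 3)^3. Arranging the block sizes at each eigenvalue in decreasing order and taking row products gives the invariant factors.

Invariant factors (smallest first, each dividing the next): (x - 3)^3.

Check: the last factor (x - 3)^3 is the minimal polynomial, and the product (x - 3)^3 is the characteristic polynomial.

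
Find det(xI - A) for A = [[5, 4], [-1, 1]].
χ_A(x) = (x - 3)^2

xI - A = [[x - 5, -4], [1, x - 1]].

Expanding det(xI - A) along the first row:
det(xI - A) = + (x - 5)·det([[x - 1]]) - (-4)·det([[1]]).

Evaluating gives χ_A(x) = x^2 - 6x + 9 = (x - 3)^2.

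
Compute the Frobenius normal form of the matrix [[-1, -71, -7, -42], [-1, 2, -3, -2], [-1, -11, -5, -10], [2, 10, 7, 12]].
R = [[0, 0, 0, -16], [1, 0, 0, -32], [0, 1, 0, -8], [0, 0, 1, 8]]

The invariant factors of A (the non-unit diagonal entries of the Smith normal form of xI - A over ℚ[x]) are (x^2 - 4x - 4)^2, each dividing the next. The characteristic polynomial is their product, (x^2 - 4x - 4)^2.

The rational canonical form is the block-diagonal matrix of companion matrices C(f_i):
R = [[0, 0, 0, -16], [1, 0, 0, -32], [0, 1, 0, -8], [0, 0, 1, 8]].

Note the characteristic polynomial does not split into linear factors over ℚ, so A has no Jordan form over ℚ; the rational canonical form exists over any field.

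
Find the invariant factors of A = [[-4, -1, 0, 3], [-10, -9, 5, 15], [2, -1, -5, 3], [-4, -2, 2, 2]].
x + 4, (x + 4)^3

The Jordan structure of A has elementary divisors (x + 4)^3, (x + 4). Arranging the block sizes at each eigenvalue in decreasing order and taking row products gives the invariant factors.

Invariant factors (smallest first, each dividing the next): x + 4, (x + 4)^3.

Check: the last factor (x + 4)^3 is the minimal polynomial, and the product (x + 4)^4 is the characteristic polynomial.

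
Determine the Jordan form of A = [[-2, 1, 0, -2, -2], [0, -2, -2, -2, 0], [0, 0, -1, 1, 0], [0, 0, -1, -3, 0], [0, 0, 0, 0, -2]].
The characteristic polynomial is det(xI - A) = (x + 2)^5, so the eigenvalues are -2 (algebraic multiplicity 5).

For λ = -2: rank(A + 2I) = 2, rank((A + 2I)^2) = 0. The eigenspace has dimension 5 - 2 = 3, so there are 3 Jordan blocks; the rank sequence gives block sizes [2, 2, 1].

Assembling the blocks gives the Jordan form J above.

J = [[-2, 1, 0, 0, 0], [0, -2, 0, 0, 0], [0, 0, -2, 1, 0], [0, 0, 0, -2, 0], [0, 0, 0, 0, -2]]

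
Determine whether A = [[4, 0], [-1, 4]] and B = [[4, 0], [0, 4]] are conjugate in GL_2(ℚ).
No.

Both have characteristic polynomial (x - 4)^2, but the minimal polynomial of A is (x - 4)^2 while the minimal polynomial of B is x - 4. The minimal polynomial is a similarity invariant, so A and B are not similar.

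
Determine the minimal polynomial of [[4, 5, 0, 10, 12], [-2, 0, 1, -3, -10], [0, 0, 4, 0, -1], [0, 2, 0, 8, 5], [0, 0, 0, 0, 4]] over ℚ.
m_A(x) = (x - 4)^3

The characteristic polynomial factors as (x - 4)^5. The minimal polynomial is ∏(x - λ)^{k_λ} where k_λ is the size of the largest Jordan block at λ.

For λ = 4: rank(A - 4I) = 3, and the largest Jordan block has size 3 (the smallest k with rank((A - 4I)^k) = rank((A - 4I)^(k+1))).

So m_A(x) = (x - 4)^3.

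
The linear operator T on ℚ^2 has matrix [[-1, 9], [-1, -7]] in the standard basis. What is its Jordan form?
J = [[-4, 1], [0, -4]]

The characteristic polynomial is det(xI - A) = (x + 4)^2, so the eigenvalues are -4 (algebraic multiplicity 2).

For λ = -4: rank(A + 4I) = 1, rank((A + 4I)^2) = 0. The eigenspace has dimension 2 - 1 = 1, so there is 1 Jordan block; the rank sequence gives block sizes [2].

Assembling the blocks gives the Jordan form J above.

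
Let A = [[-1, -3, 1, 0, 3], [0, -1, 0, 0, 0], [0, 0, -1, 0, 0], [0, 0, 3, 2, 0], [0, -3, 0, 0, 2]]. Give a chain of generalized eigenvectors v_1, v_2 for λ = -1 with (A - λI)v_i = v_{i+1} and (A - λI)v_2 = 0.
v_1 = [[0, 0, 1, -1, 0]]^T, v_2 = [[1, 0, 0, 0, 0]]^T

We seek v_1 ∈ ker((A + I)^2) \ ker(A + I), then set v_{i+1} = (A + I) v_i.

One such chain is v_1 = [[0, 0, 1, -1, 0]]^T, v_2 = [[1, 0, 0, 0, 0]]^T. Check: (A + I) v_2 = [[0, 0, 0, 0, 0]]^T = 0.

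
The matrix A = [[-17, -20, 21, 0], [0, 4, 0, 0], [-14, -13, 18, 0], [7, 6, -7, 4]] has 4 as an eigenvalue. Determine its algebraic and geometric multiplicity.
algebraic multiplicity 3, geometric multiplicity 2

The characteristic polynomial is (x - 4)^3(x + 3), so the factor x - 4 appears with exponent 3: the algebraic multiplicity is 3.

rank(A - 4I) = 2, so the eigenspace has dimension 4 - 2 = 2: the geometric multiplicity is 2.

Since 2 < 3, A is not diagonalizable.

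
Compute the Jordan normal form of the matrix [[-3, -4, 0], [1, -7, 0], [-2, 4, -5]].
J = [[-5, 1, 0], [0, -5, 0], [0, 0, -5]]

The characteristic polynomial is det(xI - A) = (x + 5)^3, so the eigenvalues are -5 (algebraic multiplicity 3).

For λ = -5: rank(A + 5I) = 1, rank((A + 5I)^2) = 0. The eigenspace has dimension 3 - 1 = 2, so there are 2 Jordan blocks; the rank sequence gives block sizes [2, 1].

Assembling the blocks gives the Jordan form J above.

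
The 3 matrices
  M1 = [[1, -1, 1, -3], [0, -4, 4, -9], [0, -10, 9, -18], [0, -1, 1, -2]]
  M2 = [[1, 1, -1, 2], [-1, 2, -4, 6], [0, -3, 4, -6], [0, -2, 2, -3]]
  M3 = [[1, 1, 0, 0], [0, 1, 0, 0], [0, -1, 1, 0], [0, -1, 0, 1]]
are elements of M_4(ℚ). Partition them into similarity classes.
Characteristic polynomials: χ_{M1} = (x - 1)^4, χ_{M2} = (x - 1)^4, χ_{M3} = (x - 1)^4.

{M1, M2}: invariant factors x - 1, (x - 1)^3.

{M3}: invariant factors x - 1, x - 1, (x - 1)^2.

Matrices are similar if and only if their invariant-factor lists agree; the partition into similarity classes is {M1, M2}, {M3}.

2 classes: {M1, M2}, {M3}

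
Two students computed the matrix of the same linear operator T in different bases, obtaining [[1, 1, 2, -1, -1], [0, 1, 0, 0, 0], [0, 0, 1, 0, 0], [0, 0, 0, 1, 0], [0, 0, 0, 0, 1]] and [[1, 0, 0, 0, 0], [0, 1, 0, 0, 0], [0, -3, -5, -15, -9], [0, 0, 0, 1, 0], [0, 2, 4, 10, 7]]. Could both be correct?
Two matrices over a field are similar if and only if they have the same invariant factors.

Both A and B have characteristic polynomial (x - 1)^5 and minimal polynomial (x - 1)^2. Computing further, both have invariant factors x - 1, x - 1, x - 1, (x - 1)^2. Hence A and B are similar.

Yes.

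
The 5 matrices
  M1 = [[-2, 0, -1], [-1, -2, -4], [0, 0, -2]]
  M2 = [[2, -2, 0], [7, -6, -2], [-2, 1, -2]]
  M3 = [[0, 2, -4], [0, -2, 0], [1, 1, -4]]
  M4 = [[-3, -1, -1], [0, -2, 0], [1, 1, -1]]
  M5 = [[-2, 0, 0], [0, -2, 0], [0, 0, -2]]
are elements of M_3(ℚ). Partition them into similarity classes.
3 classes: {M1, M2}, {M3, M4}, {M5}

Characteristic polynomials: χ_{M1} = (x + 2)^3, χ_{M2} = (x + 2)^3, χ_{M3} = (x + 2)^3, χ_{M4} = (x + 2)^3, χ_{M5} = (x + 2)^3.

{M1, M2}: invariant factors (x + 2)^3.

{M3, M4}: invariant factors x + 2, (x + 2)^2.

{M5}: invariant factors x + 2, x + 2, x + 2.

Matrices are similar if and only if their invariant-factor lists agree; the partition into similarity classes is {M1, M2}, {M3, M4}, {M5}.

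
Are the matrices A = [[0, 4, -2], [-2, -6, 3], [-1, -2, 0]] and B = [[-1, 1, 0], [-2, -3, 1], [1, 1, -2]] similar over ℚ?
Two matrices over a field are similar if and only if they have the same invariant factors.

Both A and B have characteristic polynomial (x + 2)^3 and minimal polynomial (x + 2)^3. Computing further, both have invariant factors (x + 2)^3. Hence A and B are similar.

Yes.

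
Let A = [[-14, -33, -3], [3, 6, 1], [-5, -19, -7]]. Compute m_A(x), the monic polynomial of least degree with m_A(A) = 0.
m_A(x) = (x + 5)^3

The characteristic polynomial factors as (x + 5)^3. The minimal polynomial is ∏(x - λ)^{k_λ} where k_λ is the size of the largest Jordan block at λ.

For λ = -5: rank(A + 5I) = 2, and the largest Jordan block has size 3 (the smallest k with rank((A + 5I)^k) = rank((A + 5I)^(k+1))).

So m_A(x) = (x + 5)^3.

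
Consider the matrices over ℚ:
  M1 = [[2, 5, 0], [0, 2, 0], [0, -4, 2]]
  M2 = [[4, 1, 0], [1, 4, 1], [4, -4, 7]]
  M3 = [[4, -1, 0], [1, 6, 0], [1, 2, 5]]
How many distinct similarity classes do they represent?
2 classes: {M1}, {M2, M3}

Characteristic polynomials: χ_{M1} = (x - 2)^3, χ_{M2} = (x - 5)^3, χ_{M3} = (x - 5)^3.

{M1}: invariant factors x - 2, (x - 2)^2.

{M2, M3}: invariant factors (x - 5)^3.

Matrices are similar if and only if their invariant-factor lists agree; the partition into similarity classes is {M1}, {M2, M3}.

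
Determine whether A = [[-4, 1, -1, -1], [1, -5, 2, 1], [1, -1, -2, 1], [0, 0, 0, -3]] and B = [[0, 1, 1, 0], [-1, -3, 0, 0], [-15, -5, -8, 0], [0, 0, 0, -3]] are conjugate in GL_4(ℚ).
Two matrices over a field are similar if and only if they have the same invariant factors.

Both A and B have characteristic polynomial (x + 3)^2(x + 4)^2 and minimal polynomial (x + 3)(x + 4)^2. Computing further, both have invariant factors x + 3, (x + 3)(x + 4)^2. Hence A and B are similar.

Yes.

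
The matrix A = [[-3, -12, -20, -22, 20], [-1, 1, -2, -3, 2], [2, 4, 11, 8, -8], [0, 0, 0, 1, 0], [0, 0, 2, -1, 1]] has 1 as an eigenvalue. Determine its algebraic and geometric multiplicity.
algebraic multiplicity 2, geometric multiplicity 1

The characteristic polynomial is (x - 3)^3(x - 1)^2, so the factor x - 1 appears with exponent 2: the algebraic multiplicity is 2.

rank(A - I) = 4, so the eigenspace has dimension 5 - 4 = 1: the geometric multiplicity is 1.

Since 1 < 2, A is not diagonalizable.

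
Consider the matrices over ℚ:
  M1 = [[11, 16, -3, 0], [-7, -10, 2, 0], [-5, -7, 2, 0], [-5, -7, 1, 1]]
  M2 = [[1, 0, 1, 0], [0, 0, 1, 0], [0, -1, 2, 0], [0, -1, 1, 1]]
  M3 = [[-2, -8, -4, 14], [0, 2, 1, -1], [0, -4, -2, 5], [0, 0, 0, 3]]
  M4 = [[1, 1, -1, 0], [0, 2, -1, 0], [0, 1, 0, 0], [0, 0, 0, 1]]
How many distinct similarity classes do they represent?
3 classes: {M1, M2}, {M3}, {M4}

Characteristic polynomials: χ_{M1} = (x - 1)^4, χ_{M2} = (x - 1)^4, χ_{M3} = x^2(x - 3)(x + 2), χ_{M4} = (x - 1)^4.

{M1, M2}: invariant factors x - 1, (x - 1)^3.

{M3}: invariant factors x^2(x - 3)(x + 2).

{M4}: invariant factors x - 1, x - 1, (x - 1)^2.

Matrices are similar if and only if their invariant-factor lists agree; the partition into similarity classes is {M1, M2}, {M3}, {M4}.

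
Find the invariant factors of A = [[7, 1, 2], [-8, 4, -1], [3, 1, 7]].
(x - 6)^3

The Jordan structure of A has elementary divisors (x - 6)^3. Arranging the block sizes at each eigenvalue in decreasing order and taking row products gives the invariant factors.

Invariant factors (smallest first, each dividing the next): (x - 6)^3.

Check: the last factor (x - 6)^3 is the minimal polynomial, and the product (x - 6)^3 is the characteristic polynomial.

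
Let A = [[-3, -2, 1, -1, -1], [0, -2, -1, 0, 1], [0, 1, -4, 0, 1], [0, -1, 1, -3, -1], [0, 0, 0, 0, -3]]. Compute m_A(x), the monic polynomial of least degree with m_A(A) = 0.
The characteristic polynomial factors as (x + 3)^5. The minimal polynomial is ∏(x - λ)^{k_λ} where k_λ is the size of the largest Jordan block at λ.

For λ = -3: rank(A + 3I) = 2, and the largest Jordan block has size 2 (the smallest k with rank((A + 3I)^k) = rank((A + 3I)^(k+1))).

So m_A(x) = (x + 3)^2.

m_A(x) = (x + 3)^2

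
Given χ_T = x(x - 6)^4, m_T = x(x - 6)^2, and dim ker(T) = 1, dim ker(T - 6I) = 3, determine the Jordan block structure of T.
λ = 0: algebraic multiplicity 1 (exponent in χ_T), largest block size 1 (exponent in m_T), 1 block (geometric multiplicity). This forces block sizes [1].
λ = 6: algebraic multiplicity 4 (exponent in χ_T), largest block size 2 (exponent in m_T), 3 blocks (geometric multiplicity). These force block sizes [2, 1, 1].

Jordan blocks: (0, 1), (6, 2), (6, 1), (6, 1)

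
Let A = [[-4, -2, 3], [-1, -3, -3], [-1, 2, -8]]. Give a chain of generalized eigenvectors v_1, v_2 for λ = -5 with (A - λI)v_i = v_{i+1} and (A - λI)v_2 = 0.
v_1 = [[0, 1, 1]]^T, v_2 = [[1, -1, -1]]^T

We seek v_1 ∈ ker((A + 5I)^2) \ ker(A + 5I), then set v_{i+1} = (A + 5I) v_i.

One such chain is v_1 = [[0, 1, 1]]^T, v_2 = [[1, -1, -1]]^T. Check: (A + 5I) v_2 = [[0, 0, 0]]^T = 0.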